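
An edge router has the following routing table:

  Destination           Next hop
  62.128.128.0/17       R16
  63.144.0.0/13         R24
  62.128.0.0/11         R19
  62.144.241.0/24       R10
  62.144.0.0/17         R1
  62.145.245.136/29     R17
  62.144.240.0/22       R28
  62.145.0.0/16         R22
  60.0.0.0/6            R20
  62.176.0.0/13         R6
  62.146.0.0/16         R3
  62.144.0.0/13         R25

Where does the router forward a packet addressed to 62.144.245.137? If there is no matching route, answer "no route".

Routes whose prefix contains 62.144.245.137:
  60.0.0.0/6 (60.0.0.0 - 63.255.255.255) -> R20
  62.128.0.0/11 (62.128.0.0 - 62.159.255.255) -> R19
  62.144.0.0/13 (62.144.0.0 - 62.151.255.255) -> R25
More-specific entries that do NOT match:
  62.145.245.136/29 (62.145.245.136 - 62.145.245.143) does not contain 62.144.245.137
  62.144.241.0/24 (62.144.241.0 - 62.144.241.255) does not contain 62.144.245.137
  62.144.240.0/22 (62.144.240.0 - 62.144.243.255) does not contain 62.144.245.137
  62.128.128.0/17 (62.128.128.0 - 62.128.255.255) does not contain 62.144.245.137
  62.144.0.0/17 (62.144.0.0 - 62.144.127.255) does not contain 62.144.245.137
  62.145.0.0/16 (62.145.0.0 - 62.145.255.255) does not contain 62.144.245.137
  62.146.0.0/16 (62.146.0.0 - 62.146.255.255) does not contain 62.144.245.137
Longest matching prefix is /13 -> next hop R25.

R25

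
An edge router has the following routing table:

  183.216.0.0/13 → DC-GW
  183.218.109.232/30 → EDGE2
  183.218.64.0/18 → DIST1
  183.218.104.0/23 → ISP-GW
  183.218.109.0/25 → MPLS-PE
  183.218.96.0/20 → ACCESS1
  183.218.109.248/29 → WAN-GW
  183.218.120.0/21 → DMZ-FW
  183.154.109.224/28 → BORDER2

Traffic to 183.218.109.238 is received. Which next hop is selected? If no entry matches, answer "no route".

Routes whose prefix contains 183.218.109.238:
  183.216.0.0/13 (183.216.0.0 - 183.223.255.255) -> DC-GW
  183.218.64.0/18 (183.218.64.0 - 183.218.127.255) -> DIST1
  183.218.96.0/20 (183.218.96.0 - 183.218.111.255) -> ACCESS1
More-specific entries that do NOT match:
  183.218.109.232/30 (183.218.109.232 - 183.218.109.235) does not contain 183.218.109.238
  183.218.109.248/29 (183.218.109.248 - 183.218.109.255) does not contain 183.218.109.238
  183.154.109.224/28 (183.154.109.224 - 183.154.109.239) does not contain 183.218.109.238
  183.218.109.0/25 (183.218.109.0 - 183.218.109.127) does not contain 183.218.109.238
  183.218.104.0/23 (183.218.104.0 - 183.218.105.255) does not contain 183.218.109.238
  183.218.120.0/21 (183.218.120.0 - 183.218.127.255) does not contain 183.218.109.238
Longest matching prefix is /20 -> next hop ACCESS1.

ACCESS1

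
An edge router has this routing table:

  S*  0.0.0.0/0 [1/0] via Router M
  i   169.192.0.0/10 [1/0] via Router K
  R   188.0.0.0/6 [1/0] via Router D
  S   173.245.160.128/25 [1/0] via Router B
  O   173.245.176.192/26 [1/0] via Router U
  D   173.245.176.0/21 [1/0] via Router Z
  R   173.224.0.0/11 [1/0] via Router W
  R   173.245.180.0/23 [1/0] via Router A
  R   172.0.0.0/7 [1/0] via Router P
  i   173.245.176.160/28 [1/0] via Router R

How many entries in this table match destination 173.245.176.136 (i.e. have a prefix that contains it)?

Prefixes containing 173.245.176.136:
  0.0.0.0/0 (default, matches everything)
  172.0.0.0/7 (172.0.0.0 - 173.255.255.255)
  173.224.0.0/11 (173.224.0.0 - 173.255.255.255)
  173.245.176.0/21 (173.245.176.0 - 173.245.183.255)
Total matching entries: 4.

4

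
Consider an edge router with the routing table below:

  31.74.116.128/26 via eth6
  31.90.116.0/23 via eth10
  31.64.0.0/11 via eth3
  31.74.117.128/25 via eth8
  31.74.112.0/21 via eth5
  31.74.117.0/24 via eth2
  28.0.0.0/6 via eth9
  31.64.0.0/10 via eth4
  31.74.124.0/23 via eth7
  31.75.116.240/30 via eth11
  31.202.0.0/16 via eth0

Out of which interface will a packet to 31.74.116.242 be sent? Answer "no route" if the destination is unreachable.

Routes whose prefix contains 31.74.116.242:
  28.0.0.0/6 (28.0.0.0 - 31.255.255.255) -> eth9
  31.64.0.0/10 (31.64.0.0 - 31.127.255.255) -> eth4
  31.64.0.0/11 (31.64.0.0 - 31.95.255.255) -> eth3
  31.74.112.0/21 (31.74.112.0 - 31.74.119.255) -> eth5
More-specific entries that do NOT match:
  31.75.116.240/30 (31.75.116.240 - 31.75.116.243) does not contain 31.74.116.242
  31.74.116.128/26 (31.74.116.128 - 31.74.116.191) does not contain 31.74.116.242
  31.74.117.128/25 (31.74.117.128 - 31.74.117.255) does not contain 31.74.116.242
  31.74.117.0/24 (31.74.117.0 - 31.74.117.255) does not contain 31.74.116.242
  31.90.116.0/23 (31.90.116.0 - 31.90.117.255) does not contain 31.74.116.242
  31.74.124.0/23 (31.74.124.0 - 31.74.125.255) does not contain 31.74.116.242
Longest matching prefix is /21 -> interface eth5.

eth5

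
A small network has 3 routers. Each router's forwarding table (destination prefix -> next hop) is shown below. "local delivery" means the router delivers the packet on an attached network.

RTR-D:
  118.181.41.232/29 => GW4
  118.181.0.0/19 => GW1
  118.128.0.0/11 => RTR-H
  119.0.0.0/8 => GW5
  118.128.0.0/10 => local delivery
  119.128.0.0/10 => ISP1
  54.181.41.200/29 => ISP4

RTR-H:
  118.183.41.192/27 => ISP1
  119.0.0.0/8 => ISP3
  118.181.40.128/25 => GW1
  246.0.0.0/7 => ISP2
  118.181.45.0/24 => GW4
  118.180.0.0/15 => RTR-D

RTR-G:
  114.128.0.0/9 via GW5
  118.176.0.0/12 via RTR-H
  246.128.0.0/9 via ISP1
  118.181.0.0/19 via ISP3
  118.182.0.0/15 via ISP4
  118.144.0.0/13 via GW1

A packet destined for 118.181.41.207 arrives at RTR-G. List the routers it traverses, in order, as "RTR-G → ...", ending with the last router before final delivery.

RTR-G → RTR-H → RTR-D

At RTR-G: longest match for 118.181.41.207 is 118.176.0.0/12 -> RTR-H
At RTR-H: longest match for 118.181.41.207 is 118.180.0.0/15 -> RTR-D
At RTR-D: longest match for 118.181.41.207 is 118.128.0.0/10 -> local delivery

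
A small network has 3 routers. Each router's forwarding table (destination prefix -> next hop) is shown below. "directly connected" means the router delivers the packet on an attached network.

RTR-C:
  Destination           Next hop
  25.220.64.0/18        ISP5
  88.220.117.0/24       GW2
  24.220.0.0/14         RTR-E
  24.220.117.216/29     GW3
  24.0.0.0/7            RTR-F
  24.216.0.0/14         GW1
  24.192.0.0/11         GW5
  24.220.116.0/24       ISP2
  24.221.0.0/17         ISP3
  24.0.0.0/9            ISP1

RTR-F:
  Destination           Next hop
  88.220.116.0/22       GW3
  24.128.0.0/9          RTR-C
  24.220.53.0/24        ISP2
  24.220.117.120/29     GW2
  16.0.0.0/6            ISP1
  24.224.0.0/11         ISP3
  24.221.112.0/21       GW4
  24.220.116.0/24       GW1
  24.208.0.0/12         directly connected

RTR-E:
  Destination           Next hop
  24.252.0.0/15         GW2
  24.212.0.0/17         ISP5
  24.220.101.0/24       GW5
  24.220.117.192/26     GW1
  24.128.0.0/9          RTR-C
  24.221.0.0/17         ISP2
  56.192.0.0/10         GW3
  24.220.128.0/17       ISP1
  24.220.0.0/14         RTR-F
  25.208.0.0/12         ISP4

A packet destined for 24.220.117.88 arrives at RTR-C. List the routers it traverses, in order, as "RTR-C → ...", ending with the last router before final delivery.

At RTR-C: longest match for 24.220.117.88 is 24.220.0.0/14 -> RTR-E
At RTR-E: longest match for 24.220.117.88 is 24.220.0.0/14 -> RTR-F
At RTR-F: longest match for 24.220.117.88 is 24.208.0.0/12 -> directly connected

RTR-C → RTR-E → RTR-F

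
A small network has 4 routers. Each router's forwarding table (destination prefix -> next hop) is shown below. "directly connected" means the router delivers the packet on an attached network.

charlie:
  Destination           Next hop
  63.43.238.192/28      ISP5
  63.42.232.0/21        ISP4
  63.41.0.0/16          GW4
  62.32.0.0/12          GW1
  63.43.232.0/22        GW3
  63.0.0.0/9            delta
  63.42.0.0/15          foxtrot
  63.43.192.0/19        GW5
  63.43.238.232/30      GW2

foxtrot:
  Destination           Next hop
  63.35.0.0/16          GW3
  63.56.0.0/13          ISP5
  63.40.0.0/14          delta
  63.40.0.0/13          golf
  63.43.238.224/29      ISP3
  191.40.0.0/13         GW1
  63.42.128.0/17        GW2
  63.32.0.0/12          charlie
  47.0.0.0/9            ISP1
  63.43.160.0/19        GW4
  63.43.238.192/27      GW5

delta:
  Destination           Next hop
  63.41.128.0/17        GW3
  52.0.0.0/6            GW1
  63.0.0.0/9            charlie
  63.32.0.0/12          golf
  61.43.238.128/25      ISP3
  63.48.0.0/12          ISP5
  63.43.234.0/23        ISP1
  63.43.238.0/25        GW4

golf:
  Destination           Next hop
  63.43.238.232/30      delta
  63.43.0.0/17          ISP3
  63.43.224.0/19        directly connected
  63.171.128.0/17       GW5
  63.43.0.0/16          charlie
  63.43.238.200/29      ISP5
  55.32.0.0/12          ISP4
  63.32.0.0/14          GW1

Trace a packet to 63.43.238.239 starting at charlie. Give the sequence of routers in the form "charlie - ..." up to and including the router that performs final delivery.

At charlie: longest match for 63.43.238.239 is 63.42.0.0/15 -> foxtrot
At foxtrot: longest match for 63.43.238.239 is 63.40.0.0/14 -> delta
At delta: longest match for 63.43.238.239 is 63.32.0.0/12 -> golf
At golf: longest match for 63.43.238.239 is 63.43.224.0/19 -> directly connected

charlie - foxtrot - delta - golf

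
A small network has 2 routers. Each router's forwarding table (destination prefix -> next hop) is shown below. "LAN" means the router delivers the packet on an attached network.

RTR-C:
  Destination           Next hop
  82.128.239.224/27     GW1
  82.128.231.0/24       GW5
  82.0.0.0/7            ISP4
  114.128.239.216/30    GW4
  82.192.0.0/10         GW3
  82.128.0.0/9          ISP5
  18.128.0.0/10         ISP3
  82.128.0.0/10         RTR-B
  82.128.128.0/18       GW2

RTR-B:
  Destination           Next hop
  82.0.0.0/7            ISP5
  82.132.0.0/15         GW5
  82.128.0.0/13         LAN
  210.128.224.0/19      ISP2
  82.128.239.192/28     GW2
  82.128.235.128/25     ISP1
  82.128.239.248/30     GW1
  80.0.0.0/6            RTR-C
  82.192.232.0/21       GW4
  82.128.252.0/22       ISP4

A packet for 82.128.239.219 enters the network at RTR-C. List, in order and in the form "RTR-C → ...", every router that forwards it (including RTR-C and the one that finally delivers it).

RTR-C → RTR-B

At RTR-C: longest match for 82.128.239.219 is 82.128.0.0/10 -> RTR-B
At RTR-B: longest match for 82.128.239.219 is 82.128.0.0/13 -> LAN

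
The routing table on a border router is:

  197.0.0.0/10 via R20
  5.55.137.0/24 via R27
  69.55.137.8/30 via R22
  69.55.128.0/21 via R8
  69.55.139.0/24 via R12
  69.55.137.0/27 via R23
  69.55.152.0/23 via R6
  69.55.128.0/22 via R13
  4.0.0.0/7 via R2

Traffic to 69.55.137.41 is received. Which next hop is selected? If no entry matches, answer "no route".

no route

No entry's prefix contains 69.55.137.41; there is no default route.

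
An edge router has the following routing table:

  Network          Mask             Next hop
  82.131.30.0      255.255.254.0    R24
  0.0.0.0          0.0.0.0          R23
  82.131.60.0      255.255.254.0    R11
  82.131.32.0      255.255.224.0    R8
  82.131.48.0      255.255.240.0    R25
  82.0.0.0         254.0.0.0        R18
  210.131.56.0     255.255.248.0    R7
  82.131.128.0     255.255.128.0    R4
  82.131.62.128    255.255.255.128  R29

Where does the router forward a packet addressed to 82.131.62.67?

Routes whose prefix contains 82.131.62.67:
  0.0.0.0/0 (default, matches everything) -> R23
  82.0.0.0/7 (82.0.0.0 - 83.255.255.255) -> R18
  82.131.32.0/19 (82.131.32.0 - 82.131.63.255) -> R8
  82.131.48.0/20 (82.131.48.0 - 82.131.63.255) -> R25
More-specific entries that do NOT match:
  82.131.62.128/25 (82.131.62.128 - 82.131.62.255) does not contain 82.131.62.67
  82.131.30.0/23 (82.131.30.0 - 82.131.31.255) does not contain 82.131.62.67
  82.131.60.0/23 (82.131.60.0 - 82.131.61.255) does not contain 82.131.62.67
  210.131.56.0/21 (210.131.56.0 - 210.131.63.255) does not contain 82.131.62.67
Longest matching prefix is /20 -> next hop R25.

R25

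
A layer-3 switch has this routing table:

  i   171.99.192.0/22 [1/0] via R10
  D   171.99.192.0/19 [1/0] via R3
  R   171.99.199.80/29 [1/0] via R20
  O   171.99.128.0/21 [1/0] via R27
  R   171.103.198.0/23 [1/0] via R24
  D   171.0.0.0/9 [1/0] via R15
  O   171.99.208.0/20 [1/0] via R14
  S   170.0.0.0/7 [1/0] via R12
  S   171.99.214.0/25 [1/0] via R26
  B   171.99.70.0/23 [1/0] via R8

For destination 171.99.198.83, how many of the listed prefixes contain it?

3

Prefixes containing 171.99.198.83:
  170.0.0.0/7 (170.0.0.0 - 171.255.255.255)
  171.0.0.0/9 (171.0.0.0 - 171.127.255.255)
  171.99.192.0/19 (171.99.192.0 - 171.99.223.255)
Total matching entries: 3.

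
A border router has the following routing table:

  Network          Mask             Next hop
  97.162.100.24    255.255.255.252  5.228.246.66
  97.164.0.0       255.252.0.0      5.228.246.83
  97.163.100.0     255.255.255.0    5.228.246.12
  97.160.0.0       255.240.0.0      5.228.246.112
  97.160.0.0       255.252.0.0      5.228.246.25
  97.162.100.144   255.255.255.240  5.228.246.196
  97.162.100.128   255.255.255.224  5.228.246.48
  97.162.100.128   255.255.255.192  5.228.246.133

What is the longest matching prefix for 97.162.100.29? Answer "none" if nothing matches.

97.160.0.0/14

Entries matching 97.162.100.29:
  97.160.0.0/12 (97.160.0.0 - 97.175.255.255)
  97.160.0.0/14 (97.160.0.0 - 97.163.255.255)
Most specific is 97.160.0.0/14.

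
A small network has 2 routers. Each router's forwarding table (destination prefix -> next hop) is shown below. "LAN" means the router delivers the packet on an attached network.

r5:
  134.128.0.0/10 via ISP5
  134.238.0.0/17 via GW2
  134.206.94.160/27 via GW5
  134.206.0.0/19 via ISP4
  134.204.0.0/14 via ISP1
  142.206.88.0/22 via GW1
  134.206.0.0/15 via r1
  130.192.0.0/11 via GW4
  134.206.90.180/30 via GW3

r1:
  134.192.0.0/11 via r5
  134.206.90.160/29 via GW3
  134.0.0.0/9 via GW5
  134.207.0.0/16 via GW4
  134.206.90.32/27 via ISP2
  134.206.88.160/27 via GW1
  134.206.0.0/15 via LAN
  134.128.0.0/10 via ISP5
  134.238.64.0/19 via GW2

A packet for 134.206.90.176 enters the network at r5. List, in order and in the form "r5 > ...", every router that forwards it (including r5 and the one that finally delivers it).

At r5: longest match for 134.206.90.176 is 134.206.0.0/15 -> r1
At r1: longest match for 134.206.90.176 is 134.206.0.0/15 -> LAN

r5 > r1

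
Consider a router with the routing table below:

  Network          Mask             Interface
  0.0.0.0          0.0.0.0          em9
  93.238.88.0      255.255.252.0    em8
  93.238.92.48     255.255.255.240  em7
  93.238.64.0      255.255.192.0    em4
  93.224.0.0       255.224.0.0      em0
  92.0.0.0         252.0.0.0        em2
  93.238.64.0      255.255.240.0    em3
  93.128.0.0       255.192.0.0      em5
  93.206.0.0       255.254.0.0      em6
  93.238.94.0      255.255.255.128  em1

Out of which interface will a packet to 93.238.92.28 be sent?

em4

Routes whose prefix contains 93.238.92.28:
  0.0.0.0/0 (default, matches everything) -> em9
  92.0.0.0/6 (92.0.0.0 - 95.255.255.255) -> em2
  93.224.0.0/11 (93.224.0.0 - 93.255.255.255) -> em0
  93.238.64.0/18 (93.238.64.0 - 93.238.127.255) -> em4
More-specific entries that do NOT match:
  93.238.92.48/28 (93.238.92.48 - 93.238.92.63) does not contain 93.238.92.28
  93.238.94.0/25 (93.238.94.0 - 93.238.94.127) does not contain 93.238.92.28
  93.238.88.0/22 (93.238.88.0 - 93.238.91.255) does not contain 93.238.92.28
  93.238.64.0/20 (93.238.64.0 - 93.238.79.255) does not contain 93.238.92.28
Longest matching prefix is /18 -> interface em4.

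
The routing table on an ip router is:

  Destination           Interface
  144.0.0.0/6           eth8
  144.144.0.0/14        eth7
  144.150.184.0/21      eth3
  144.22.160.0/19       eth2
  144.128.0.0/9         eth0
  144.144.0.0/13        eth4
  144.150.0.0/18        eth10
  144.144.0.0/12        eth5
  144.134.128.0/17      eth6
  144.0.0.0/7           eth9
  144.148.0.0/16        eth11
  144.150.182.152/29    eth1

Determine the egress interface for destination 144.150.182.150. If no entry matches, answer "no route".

Routes whose prefix contains 144.150.182.150:
  144.0.0.0/6 (144.0.0.0 - 147.255.255.255) -> eth8
  144.0.0.0/7 (144.0.0.0 - 145.255.255.255) -> eth9
  144.128.0.0/9 (144.128.0.0 - 144.255.255.255) -> eth0
  144.144.0.0/12 (144.144.0.0 - 144.159.255.255) -> eth5
  144.144.0.0/13 (144.144.0.0 - 144.151.255.255) -> eth4
More-specific entries that do NOT match:
  144.150.182.152/29 (144.150.182.152 - 144.150.182.159) does not contain 144.150.182.150
  144.150.184.0/21 (144.150.184.0 - 144.150.191.255) does not contain 144.150.182.150
  144.22.160.0/19 (144.22.160.0 - 144.22.191.255) does not contain 144.150.182.150
  144.150.0.0/18 (144.150.0.0 - 144.150.63.255) does not contain 144.150.182.150
  144.134.128.0/17 (144.134.128.0 - 144.134.255.255) does not contain 144.150.182.150
  144.148.0.0/16 (144.148.0.0 - 144.148.255.255) does not contain 144.150.182.150
  144.144.0.0/14 (144.144.0.0 - 144.147.255.255) does not contain 144.150.182.150
Longest matching prefix is /13 -> interface eth4.

eth4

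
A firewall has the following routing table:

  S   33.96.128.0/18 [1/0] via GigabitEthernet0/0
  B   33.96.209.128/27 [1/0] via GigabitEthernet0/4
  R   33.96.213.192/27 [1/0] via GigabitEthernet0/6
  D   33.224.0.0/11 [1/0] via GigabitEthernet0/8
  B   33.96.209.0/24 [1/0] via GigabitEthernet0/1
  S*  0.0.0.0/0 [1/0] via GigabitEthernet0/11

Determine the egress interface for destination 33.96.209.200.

GigabitEthernet0/1

Routes whose prefix contains 33.96.209.200:
  0.0.0.0/0 (default, matches everything) -> GigabitEthernet0/11
  33.96.209.0/24 (33.96.209.0 - 33.96.209.255) -> GigabitEthernet0/1
More-specific entries that do NOT match:
  33.96.209.128/27 (33.96.209.128 - 33.96.209.159) does not contain 33.96.209.200
  33.96.213.192/27 (33.96.213.192 - 33.96.213.223) does not contain 33.96.209.200
Longest matching prefix is /24 -> interface GigabitEthernet0/1.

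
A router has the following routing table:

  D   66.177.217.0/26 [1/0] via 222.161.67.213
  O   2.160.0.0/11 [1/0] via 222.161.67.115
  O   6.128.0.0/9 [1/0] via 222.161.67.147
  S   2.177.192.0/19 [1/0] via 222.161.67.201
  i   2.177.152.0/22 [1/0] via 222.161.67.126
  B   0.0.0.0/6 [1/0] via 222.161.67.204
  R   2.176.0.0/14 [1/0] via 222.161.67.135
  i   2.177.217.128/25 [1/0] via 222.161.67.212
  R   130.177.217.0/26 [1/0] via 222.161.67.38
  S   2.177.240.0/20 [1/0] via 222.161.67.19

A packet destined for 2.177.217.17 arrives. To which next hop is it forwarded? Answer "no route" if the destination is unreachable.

Routes whose prefix contains 2.177.217.17:
  0.0.0.0/6 (0.0.0.0 - 3.255.255.255) -> 222.161.67.204
  2.160.0.0/11 (2.160.0.0 - 2.191.255.255) -> 222.161.67.115
  2.176.0.0/14 (2.176.0.0 - 2.179.255.255) -> 222.161.67.135
  2.177.192.0/19 (2.177.192.0 - 2.177.223.255) -> 222.161.67.201
More-specific entries that do NOT match:
  66.177.217.0/26 (66.177.217.0 - 66.177.217.63) does not contain 2.177.217.17
  130.177.217.0/26 (130.177.217.0 - 130.177.217.63) does not contain 2.177.217.17
  2.177.217.128/25 (2.177.217.128 - 2.177.217.255) does not contain 2.177.217.17
  2.177.152.0/22 (2.177.152.0 - 2.177.155.255) does not contain 2.177.217.17
  2.177.240.0/20 (2.177.240.0 - 2.177.255.255) does not contain 2.177.217.17
Longest matching prefix is /19 -> next hop 222.161.67.201.

222.161.67.201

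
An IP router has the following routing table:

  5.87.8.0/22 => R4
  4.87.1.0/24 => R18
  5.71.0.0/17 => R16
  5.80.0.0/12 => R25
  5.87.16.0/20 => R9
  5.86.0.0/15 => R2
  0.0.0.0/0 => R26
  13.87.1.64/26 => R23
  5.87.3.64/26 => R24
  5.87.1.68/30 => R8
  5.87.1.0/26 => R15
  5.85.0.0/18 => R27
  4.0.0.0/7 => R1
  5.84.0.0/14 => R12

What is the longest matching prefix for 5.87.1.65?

5.86.0.0/15

Entries matching 5.87.1.65:
  0.0.0.0/0 (default, matches everything)
  4.0.0.0/7 (4.0.0.0 - 5.255.255.255)
  5.80.0.0/12 (5.80.0.0 - 5.95.255.255)
  5.84.0.0/14 (5.84.0.0 - 5.87.255.255)
  5.86.0.0/15 (5.86.0.0 - 5.87.255.255)
Most specific is 5.86.0.0/15.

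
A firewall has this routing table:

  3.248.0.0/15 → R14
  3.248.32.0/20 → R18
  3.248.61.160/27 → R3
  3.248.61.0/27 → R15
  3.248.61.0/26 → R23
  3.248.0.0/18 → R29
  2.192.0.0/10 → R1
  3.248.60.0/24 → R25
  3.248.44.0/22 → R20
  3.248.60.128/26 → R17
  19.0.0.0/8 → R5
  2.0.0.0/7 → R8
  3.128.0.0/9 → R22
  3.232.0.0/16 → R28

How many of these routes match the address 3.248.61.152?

Prefixes containing 3.248.61.152:
  2.0.0.0/7 (2.0.0.0 - 3.255.255.255)
  3.128.0.0/9 (3.128.0.0 - 3.255.255.255)
  3.248.0.0/15 (3.248.0.0 - 3.249.255.255)
  3.248.0.0/18 (3.248.0.0 - 3.248.63.255)
Total matching entries: 4.

4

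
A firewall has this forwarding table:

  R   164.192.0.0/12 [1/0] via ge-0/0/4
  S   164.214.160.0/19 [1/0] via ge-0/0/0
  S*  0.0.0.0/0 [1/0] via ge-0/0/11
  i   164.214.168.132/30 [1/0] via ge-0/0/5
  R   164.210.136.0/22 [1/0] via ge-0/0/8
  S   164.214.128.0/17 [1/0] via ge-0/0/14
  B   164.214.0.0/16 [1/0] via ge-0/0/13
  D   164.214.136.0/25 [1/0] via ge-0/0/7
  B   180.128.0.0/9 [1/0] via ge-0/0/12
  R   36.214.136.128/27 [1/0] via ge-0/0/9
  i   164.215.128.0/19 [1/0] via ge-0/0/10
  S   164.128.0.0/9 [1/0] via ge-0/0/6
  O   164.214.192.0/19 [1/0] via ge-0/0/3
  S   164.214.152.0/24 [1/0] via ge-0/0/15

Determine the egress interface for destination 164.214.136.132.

ge-0/0/14

Routes whose prefix contains 164.214.136.132:
  0.0.0.0/0 (default, matches everything) -> ge-0/0/11
  164.128.0.0/9 (164.128.0.0 - 164.255.255.255) -> ge-0/0/6
  164.214.0.0/16 (164.214.0.0 - 164.214.255.255) -> ge-0/0/13
  164.214.128.0/17 (164.214.128.0 - 164.214.255.255) -> ge-0/0/14
More-specific entries that do NOT match:
  164.214.168.132/30 (164.214.168.132 - 164.214.168.135) does not contain 164.214.136.132
  36.214.136.128/27 (36.214.136.128 - 36.214.136.159) does not contain 164.214.136.132
  164.214.136.0/25 (164.214.136.0 - 164.214.136.127) does not contain 164.214.136.132
  164.214.152.0/24 (164.214.152.0 - 164.214.152.255) does not contain 164.214.136.132
  164.210.136.0/22 (164.210.136.0 - 164.210.139.255) does not contain 164.214.136.132
  164.214.160.0/19 (164.214.160.0 - 164.214.191.255) does not contain 164.214.136.132
  164.215.128.0/19 (164.215.128.0 - 164.215.159.255) does not contain 164.214.136.132
  164.214.192.0/19 (164.214.192.0 - 164.214.223.255) does not contain 164.214.136.132
Longest matching prefix is /17 -> interface ge-0/0/14.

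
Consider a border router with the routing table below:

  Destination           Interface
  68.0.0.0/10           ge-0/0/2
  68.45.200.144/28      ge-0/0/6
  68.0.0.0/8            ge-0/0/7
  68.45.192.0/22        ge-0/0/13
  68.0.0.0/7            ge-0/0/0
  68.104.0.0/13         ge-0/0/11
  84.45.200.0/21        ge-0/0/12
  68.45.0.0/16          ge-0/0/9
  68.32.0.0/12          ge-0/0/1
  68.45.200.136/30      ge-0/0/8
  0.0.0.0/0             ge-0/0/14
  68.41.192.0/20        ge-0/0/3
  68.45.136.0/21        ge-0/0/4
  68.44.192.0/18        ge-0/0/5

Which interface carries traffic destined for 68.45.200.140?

ge-0/0/9

Routes whose prefix contains 68.45.200.140:
  0.0.0.0/0 (default, matches everything) -> ge-0/0/14
  68.0.0.0/7 (68.0.0.0 - 69.255.255.255) -> ge-0/0/0
  68.0.0.0/8 (68.0.0.0 - 68.255.255.255) -> ge-0/0/7
  68.0.0.0/10 (68.0.0.0 - 68.63.255.255) -> ge-0/0/2
  68.32.0.0/12 (68.32.0.0 - 68.47.255.255) -> ge-0/0/1
  68.45.0.0/16 (68.45.0.0 - 68.45.255.255) -> ge-0/0/9
More-specific entries that do NOT match:
  68.45.200.136/30 (68.45.200.136 - 68.45.200.139) does not contain 68.45.200.140
  68.45.200.144/28 (68.45.200.144 - 68.45.200.159) does not contain 68.45.200.140
  68.45.192.0/22 (68.45.192.0 - 68.45.195.255) does not contain 68.45.200.140
  84.45.200.0/21 (84.45.200.0 - 84.45.207.255) does not contain 68.45.200.140
  68.45.136.0/21 (68.45.136.0 - 68.45.143.255) does not contain 68.45.200.140
  68.41.192.0/20 (68.41.192.0 - 68.41.207.255) does not contain 68.45.200.140
  68.44.192.0/18 (68.44.192.0 - 68.44.255.255) does not contain 68.45.200.140
Longest matching prefix is /16 -> interface ge-0/0/9.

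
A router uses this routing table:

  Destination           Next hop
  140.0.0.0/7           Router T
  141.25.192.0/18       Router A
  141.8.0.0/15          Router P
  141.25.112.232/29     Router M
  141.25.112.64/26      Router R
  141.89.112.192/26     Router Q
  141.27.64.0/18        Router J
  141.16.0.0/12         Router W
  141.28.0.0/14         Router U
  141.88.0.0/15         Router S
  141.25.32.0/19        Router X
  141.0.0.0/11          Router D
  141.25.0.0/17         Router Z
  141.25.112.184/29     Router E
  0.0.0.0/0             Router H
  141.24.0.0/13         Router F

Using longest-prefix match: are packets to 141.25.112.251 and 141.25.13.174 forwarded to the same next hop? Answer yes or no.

yes

141.25.112.251: longest match 141.25.0.0/17 -> Router Z
141.25.13.174: longest match 141.25.0.0/17 -> Router Z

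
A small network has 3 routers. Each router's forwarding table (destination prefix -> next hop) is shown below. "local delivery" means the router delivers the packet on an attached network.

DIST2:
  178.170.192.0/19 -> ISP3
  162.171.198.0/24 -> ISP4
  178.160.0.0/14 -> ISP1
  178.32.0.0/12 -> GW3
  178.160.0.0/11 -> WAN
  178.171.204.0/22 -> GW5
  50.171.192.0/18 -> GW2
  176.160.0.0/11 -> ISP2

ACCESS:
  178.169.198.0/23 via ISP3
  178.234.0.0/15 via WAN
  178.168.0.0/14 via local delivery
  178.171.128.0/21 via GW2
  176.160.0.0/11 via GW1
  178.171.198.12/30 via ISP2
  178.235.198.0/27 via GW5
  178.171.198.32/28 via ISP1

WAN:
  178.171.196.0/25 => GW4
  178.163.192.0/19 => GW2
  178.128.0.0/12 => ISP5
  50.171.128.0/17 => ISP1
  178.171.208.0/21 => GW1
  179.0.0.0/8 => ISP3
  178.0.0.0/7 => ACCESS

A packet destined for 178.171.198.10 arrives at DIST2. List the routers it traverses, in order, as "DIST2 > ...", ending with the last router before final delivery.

At DIST2: longest match for 178.171.198.10 is 178.160.0.0/11 -> WAN
At WAN: longest match for 178.171.198.10 is 178.0.0.0/7 -> ACCESS
At ACCESS: longest match for 178.171.198.10 is 178.168.0.0/14 -> local delivery

DIST2 > WAN > ACCESS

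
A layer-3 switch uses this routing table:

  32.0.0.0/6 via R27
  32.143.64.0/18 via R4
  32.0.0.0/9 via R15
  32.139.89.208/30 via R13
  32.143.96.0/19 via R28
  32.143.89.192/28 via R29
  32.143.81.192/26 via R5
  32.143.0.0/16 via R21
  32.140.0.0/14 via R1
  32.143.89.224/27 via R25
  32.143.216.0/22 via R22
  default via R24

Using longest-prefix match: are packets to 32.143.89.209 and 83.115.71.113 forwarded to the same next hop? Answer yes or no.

32.143.89.209: longest match 32.143.64.0/18 -> R4
83.115.71.113: longest match 0.0.0.0/0 -> R24

no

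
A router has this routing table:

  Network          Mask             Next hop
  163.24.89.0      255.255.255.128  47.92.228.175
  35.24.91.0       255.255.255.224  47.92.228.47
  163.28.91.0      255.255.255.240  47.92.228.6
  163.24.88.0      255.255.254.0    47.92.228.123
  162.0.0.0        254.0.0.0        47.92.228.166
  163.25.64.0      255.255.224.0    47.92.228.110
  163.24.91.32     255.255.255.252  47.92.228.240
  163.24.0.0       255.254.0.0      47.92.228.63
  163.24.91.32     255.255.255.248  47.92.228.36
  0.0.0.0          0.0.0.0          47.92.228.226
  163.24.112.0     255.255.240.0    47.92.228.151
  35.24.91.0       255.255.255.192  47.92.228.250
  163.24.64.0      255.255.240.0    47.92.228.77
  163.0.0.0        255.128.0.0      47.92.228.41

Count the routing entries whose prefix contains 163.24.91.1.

Prefixes containing 163.24.91.1:
  0.0.0.0/0 (default, matches everything)
  162.0.0.0/7 (162.0.0.0 - 163.255.255.255)
  163.0.0.0/9 (163.0.0.0 - 163.127.255.255)
  163.24.0.0/15 (163.24.0.0 - 163.25.255.255)
Total matching entries: 4.

4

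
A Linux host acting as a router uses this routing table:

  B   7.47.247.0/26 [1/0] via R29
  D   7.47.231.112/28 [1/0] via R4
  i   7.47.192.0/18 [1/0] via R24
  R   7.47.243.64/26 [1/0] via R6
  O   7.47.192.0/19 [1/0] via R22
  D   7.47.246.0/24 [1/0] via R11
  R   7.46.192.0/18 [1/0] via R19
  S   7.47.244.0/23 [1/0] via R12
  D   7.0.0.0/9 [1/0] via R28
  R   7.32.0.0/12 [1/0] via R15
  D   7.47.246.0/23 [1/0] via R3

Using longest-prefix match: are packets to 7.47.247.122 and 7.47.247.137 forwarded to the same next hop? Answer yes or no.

yes

7.47.247.122: longest match 7.47.246.0/23 -> R3
7.47.247.137: longest match 7.47.246.0/23 -> R3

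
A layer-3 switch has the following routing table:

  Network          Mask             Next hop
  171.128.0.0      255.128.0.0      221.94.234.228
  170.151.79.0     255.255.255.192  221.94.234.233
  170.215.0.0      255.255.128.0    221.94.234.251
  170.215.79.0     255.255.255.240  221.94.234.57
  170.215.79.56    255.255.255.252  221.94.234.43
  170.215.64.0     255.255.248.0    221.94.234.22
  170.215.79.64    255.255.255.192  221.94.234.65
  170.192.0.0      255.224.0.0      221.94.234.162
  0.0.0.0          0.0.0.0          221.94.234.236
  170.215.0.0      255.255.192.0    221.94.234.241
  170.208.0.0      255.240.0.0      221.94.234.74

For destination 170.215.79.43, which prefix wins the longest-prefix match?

Entries matching 170.215.79.43:
  0.0.0.0/0 (default, matches everything)
  170.192.0.0/11 (170.192.0.0 - 170.223.255.255)
  170.208.0.0/12 (170.208.0.0 - 170.223.255.255)
  170.215.0.0/17 (170.215.0.0 - 170.215.127.255)
Most specific is 170.215.0.0/17.

170.215.0.0/17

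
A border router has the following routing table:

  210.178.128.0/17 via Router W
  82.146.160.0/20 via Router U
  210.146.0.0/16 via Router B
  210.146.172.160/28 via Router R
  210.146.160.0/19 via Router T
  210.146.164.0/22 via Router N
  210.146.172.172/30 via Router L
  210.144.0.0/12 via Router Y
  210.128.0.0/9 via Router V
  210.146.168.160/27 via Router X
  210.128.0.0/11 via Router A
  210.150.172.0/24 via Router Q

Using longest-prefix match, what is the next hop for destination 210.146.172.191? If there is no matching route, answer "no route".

Router T

Routes whose prefix contains 210.146.172.191:
  210.128.0.0/9 (210.128.0.0 - 210.255.255.255) -> Router V
  210.128.0.0/11 (210.128.0.0 - 210.159.255.255) -> Router A
  210.144.0.0/12 (210.144.0.0 - 210.159.255.255) -> Router Y
  210.146.0.0/16 (210.146.0.0 - 210.146.255.255) -> Router B
  210.146.160.0/19 (210.146.160.0 - 210.146.191.255) -> Router T
More-specific entries that do NOT match:
  210.146.172.172/30 (210.146.172.172 - 210.146.172.175) does not contain 210.146.172.191
  210.146.172.160/28 (210.146.172.160 - 210.146.172.175) does not contain 210.146.172.191
  210.146.168.160/27 (210.146.168.160 - 210.146.168.191) does not contain 210.146.172.191
  210.150.172.0/24 (210.150.172.0 - 210.150.172.255) does not contain 210.146.172.191
  210.146.164.0/22 (210.146.164.0 - 210.146.167.255) does not contain 210.146.172.191
  82.146.160.0/20 (82.146.160.0 - 82.146.175.255) does not contain 210.146.172.191
Longest matching prefix is /19 -> next hop Router T.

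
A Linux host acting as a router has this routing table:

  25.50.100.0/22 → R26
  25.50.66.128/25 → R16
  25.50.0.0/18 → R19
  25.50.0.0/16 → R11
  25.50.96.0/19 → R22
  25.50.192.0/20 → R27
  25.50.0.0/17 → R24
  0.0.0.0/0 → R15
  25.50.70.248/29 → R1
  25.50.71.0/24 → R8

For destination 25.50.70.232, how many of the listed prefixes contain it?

Prefixes containing 25.50.70.232:
  0.0.0.0/0 (default, matches everything)
  25.50.0.0/16 (25.50.0.0 - 25.50.255.255)
  25.50.0.0/17 (25.50.0.0 - 25.50.127.255)
Total matching entries: 3.

3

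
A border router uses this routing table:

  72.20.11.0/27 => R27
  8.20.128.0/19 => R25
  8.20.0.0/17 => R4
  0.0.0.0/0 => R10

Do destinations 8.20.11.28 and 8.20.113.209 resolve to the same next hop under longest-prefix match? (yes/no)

8.20.11.28: longest match 8.20.0.0/17 -> R4
8.20.113.209: longest match 8.20.0.0/17 -> R4

yes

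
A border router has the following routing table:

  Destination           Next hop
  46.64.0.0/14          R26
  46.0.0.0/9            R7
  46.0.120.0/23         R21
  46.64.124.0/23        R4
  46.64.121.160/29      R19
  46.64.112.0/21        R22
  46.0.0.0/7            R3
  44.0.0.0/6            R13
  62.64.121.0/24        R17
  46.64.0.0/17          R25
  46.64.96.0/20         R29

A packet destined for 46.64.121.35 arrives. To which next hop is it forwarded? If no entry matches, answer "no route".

R25

Routes whose prefix contains 46.64.121.35:
  44.0.0.0/6 (44.0.0.0 - 47.255.255.255) -> R13
  46.0.0.0/7 (46.0.0.0 - 47.255.255.255) -> R3
  46.0.0.0/9 (46.0.0.0 - 46.127.255.255) -> R7
  46.64.0.0/14 (46.64.0.0 - 46.67.255.255) -> R26
  46.64.0.0/17 (46.64.0.0 - 46.64.127.255) -> R25
More-specific entries that do NOT match:
  46.64.121.160/29 (46.64.121.160 - 46.64.121.167) does not contain 46.64.121.35
  62.64.121.0/24 (62.64.121.0 - 62.64.121.255) does not contain 46.64.121.35
  46.0.120.0/23 (46.0.120.0 - 46.0.121.255) does not contain 46.64.121.35
  46.64.124.0/23 (46.64.124.0 - 46.64.125.255) does not contain 46.64.121.35
  46.64.112.0/21 (46.64.112.0 - 46.64.119.255) does not contain 46.64.121.35
  46.64.96.0/20 (46.64.96.0 - 46.64.111.255) does not contain 46.64.121.35
Longest matching prefix is /17 -> next hop R25.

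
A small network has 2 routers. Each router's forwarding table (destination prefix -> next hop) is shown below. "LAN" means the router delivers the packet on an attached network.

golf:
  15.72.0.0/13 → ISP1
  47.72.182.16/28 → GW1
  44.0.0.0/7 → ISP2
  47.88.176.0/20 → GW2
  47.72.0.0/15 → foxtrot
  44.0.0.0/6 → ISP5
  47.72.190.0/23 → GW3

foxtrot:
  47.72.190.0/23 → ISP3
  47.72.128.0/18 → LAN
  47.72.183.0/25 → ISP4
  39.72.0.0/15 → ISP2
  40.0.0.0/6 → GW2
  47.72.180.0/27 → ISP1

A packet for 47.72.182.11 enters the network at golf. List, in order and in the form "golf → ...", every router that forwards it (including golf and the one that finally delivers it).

golf → foxtrot

At golf: longest match for 47.72.182.11 is 47.72.0.0/15 -> foxtrot
At foxtrot: longest match for 47.72.182.11 is 47.72.128.0/18 -> LAN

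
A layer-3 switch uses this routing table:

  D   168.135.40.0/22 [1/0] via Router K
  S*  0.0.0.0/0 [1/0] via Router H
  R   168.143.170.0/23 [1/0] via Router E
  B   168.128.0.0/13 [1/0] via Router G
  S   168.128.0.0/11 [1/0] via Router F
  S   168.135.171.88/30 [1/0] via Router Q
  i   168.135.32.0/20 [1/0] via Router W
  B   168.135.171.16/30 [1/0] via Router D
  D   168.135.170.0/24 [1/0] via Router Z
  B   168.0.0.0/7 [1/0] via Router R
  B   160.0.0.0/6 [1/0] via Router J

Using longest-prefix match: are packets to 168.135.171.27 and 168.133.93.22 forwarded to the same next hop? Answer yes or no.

yes

168.135.171.27: longest match 168.128.0.0/13 -> Router G
168.133.93.22: longest match 168.128.0.0/13 -> Router G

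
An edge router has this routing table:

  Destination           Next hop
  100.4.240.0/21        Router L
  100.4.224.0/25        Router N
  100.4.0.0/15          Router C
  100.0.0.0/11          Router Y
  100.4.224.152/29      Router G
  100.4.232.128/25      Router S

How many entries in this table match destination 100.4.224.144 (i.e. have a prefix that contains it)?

Prefixes containing 100.4.224.144:
  100.0.0.0/11 (100.0.0.0 - 100.31.255.255)
  100.4.0.0/15 (100.4.0.0 - 100.5.255.255)
Total matching entries: 2.

2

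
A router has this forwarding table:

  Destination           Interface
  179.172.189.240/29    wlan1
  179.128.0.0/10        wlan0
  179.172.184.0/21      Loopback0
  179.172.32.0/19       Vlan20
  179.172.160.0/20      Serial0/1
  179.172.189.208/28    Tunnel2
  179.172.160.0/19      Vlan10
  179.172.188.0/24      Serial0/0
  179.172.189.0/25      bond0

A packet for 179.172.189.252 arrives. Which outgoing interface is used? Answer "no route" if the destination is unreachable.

Loopback0

Routes whose prefix contains 179.172.189.252:
  179.128.0.0/10 (179.128.0.0 - 179.191.255.255) -> wlan0
  179.172.160.0/19 (179.172.160.0 - 179.172.191.255) -> Vlan10
  179.172.184.0/21 (179.172.184.0 - 179.172.191.255) -> Loopback0
More-specific entries that do NOT match:
  179.172.189.240/29 (179.172.189.240 - 179.172.189.247) does not contain 179.172.189.252
  179.172.189.208/28 (179.172.189.208 - 179.172.189.223) does not contain 179.172.189.252
  179.172.189.0/25 (179.172.189.0 - 179.172.189.127) does not contain 179.172.189.252
  179.172.188.0/24 (179.172.188.0 - 179.172.188.255) does not contain 179.172.189.252
Longest matching prefix is /21 -> interface Loopback0.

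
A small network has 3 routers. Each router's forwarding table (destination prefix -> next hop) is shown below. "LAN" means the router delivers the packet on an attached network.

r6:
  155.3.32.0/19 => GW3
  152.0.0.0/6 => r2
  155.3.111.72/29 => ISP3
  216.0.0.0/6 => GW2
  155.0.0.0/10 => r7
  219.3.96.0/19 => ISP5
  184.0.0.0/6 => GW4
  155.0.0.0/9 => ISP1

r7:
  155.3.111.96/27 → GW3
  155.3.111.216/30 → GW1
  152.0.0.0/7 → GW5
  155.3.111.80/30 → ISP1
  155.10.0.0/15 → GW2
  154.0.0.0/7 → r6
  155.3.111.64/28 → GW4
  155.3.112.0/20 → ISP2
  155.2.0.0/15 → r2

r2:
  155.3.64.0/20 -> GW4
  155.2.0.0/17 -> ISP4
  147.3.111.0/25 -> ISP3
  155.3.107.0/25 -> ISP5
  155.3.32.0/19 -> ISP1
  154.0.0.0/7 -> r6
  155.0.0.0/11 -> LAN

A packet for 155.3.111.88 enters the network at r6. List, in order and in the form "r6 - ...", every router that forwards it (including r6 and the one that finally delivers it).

At r6: longest match for 155.3.111.88 is 155.0.0.0/10 -> r7
At r7: longest match for 155.3.111.88 is 155.2.0.0/15 -> r2
At r2: longest match for 155.3.111.88 is 155.0.0.0/11 -> LAN

r6 - r7 - r2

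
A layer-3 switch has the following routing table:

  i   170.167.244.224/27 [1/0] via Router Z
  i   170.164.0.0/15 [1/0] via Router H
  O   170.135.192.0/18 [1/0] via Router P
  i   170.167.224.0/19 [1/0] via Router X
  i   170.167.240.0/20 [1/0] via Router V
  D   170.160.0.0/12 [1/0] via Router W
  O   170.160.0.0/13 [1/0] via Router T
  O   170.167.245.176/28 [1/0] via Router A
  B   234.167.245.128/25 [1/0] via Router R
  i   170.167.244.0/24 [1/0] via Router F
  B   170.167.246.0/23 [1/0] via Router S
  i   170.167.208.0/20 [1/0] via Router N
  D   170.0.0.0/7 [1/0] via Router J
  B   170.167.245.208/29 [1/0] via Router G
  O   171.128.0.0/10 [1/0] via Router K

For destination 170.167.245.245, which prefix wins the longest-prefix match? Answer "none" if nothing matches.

170.167.240.0/20

Entries matching 170.167.245.245:
  170.0.0.0/7 (170.0.0.0 - 171.255.255.255)
  170.160.0.0/12 (170.160.0.0 - 170.175.255.255)
  170.160.0.0/13 (170.160.0.0 - 170.167.255.255)
  170.167.224.0/19 (170.167.224.0 - 170.167.255.255)
  170.167.240.0/20 (170.167.240.0 - 170.167.255.255)
Most specific is 170.167.240.0/20.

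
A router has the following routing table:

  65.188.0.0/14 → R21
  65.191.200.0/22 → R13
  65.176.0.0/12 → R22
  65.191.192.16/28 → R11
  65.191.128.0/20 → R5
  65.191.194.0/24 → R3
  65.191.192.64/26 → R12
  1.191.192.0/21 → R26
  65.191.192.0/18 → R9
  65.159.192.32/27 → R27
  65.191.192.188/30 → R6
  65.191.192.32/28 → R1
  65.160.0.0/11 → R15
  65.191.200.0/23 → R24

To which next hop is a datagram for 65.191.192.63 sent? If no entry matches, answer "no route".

R9

Routes whose prefix contains 65.191.192.63:
  65.160.0.0/11 (65.160.0.0 - 65.191.255.255) -> R15
  65.176.0.0/12 (65.176.0.0 - 65.191.255.255) -> R22
  65.188.0.0/14 (65.188.0.0 - 65.191.255.255) -> R21
  65.191.192.0/18 (65.191.192.0 - 65.191.255.255) -> R9
More-specific entries that do NOT match:
  65.191.192.188/30 (65.191.192.188 - 65.191.192.191) does not contain 65.191.192.63
  65.191.192.16/28 (65.191.192.16 - 65.191.192.31) does not contain 65.191.192.63
  65.191.192.32/28 (65.191.192.32 - 65.191.192.47) does not contain 65.191.192.63
  65.159.192.32/27 (65.159.192.32 - 65.159.192.63) does not contain 65.191.192.63
  65.191.192.64/26 (65.191.192.64 - 65.191.192.127) does not contain 65.191.192.63
  65.191.194.0/24 (65.191.194.0 - 65.191.194.255) does not contain 65.191.192.63
  65.191.200.0/23 (65.191.200.0 - 65.191.201.255) does not contain 65.191.192.63
  65.191.200.0/22 (65.191.200.0 - 65.191.203.255) does not contain 65.191.192.63
  1.191.192.0/21 (1.191.192.0 - 1.191.199.255) does not contain 65.191.192.63
  65.191.128.0/20 (65.191.128.0 - 65.191.143.255) does not contain 65.191.192.63
Longest matching prefix is /18 -> next hop R9.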